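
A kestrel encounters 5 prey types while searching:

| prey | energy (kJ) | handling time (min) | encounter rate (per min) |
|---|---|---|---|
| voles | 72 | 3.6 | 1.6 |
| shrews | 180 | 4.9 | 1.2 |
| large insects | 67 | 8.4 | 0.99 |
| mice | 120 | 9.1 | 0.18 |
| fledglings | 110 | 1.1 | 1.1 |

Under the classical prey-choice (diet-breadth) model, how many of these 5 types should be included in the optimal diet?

1

Rank by E/h (kJ/min): fledglings 100, shrews 36.7, voles 20, mice 13.2, large insects 7.98. Include each in turn until the next type's E/h falls below the running intake rate.
Rate on top 1: 54.75. shrews: 36.7 < 54.75 → exclude; stop.
Optimal diet: fledglings — 1 of 5 types.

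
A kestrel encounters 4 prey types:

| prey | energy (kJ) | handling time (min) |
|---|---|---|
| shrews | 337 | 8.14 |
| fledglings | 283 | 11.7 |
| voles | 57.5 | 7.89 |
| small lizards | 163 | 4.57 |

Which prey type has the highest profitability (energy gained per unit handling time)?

shrews

In descending order of E/h:
shrews: 337/8.14 = 41.4 kJ/min
small lizards: 163/4.57 = 35.7 kJ/min
fledglings: 283/11.7 = 24.2 kJ/min
voles: 57.5/7.89 = 7.29 kJ/min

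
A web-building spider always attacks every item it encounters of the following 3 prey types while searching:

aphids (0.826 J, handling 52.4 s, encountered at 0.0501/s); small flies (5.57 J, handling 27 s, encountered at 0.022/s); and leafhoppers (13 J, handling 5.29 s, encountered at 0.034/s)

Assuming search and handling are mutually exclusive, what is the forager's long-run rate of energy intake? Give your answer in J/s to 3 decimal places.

R = Σλ_iE_i / (1 + Σλ_ih_i)
Numerator: 0.0501×0.826 + 0.022×5.57 + 0.034×13 = 0.6059
Denominator: 1 + 0.0501×52.4 + 0.022×27 + 0.034×5.29 = 4.399
R = 0.6059/4.399 = 0.1377 J/s

0.138 J/s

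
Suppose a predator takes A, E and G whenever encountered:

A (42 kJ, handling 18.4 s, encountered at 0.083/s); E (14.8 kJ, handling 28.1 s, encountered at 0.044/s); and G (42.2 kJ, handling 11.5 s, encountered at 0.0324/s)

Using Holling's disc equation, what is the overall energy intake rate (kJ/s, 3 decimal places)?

1.331 kJ/s

R = (0.083×42 + 0.044×14.8 + 0.0324×42.2) / (1 + 0.083×18.4 + 0.044×28.1 + 0.0324×11.5) = 5.504/4.136 = 1.331 kJ/s.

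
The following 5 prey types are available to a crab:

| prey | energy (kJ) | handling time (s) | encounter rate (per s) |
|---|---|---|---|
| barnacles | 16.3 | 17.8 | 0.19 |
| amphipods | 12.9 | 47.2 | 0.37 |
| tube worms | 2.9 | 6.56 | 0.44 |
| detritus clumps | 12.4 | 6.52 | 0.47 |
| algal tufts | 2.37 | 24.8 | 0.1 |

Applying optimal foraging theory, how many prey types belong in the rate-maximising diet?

Rank by E/h (kJ/s): detritus clumps 1.9, barnacles 0.916, tube worms 0.442, amphipods 0.273, algal tufts 0.0956. Include each in turn until the next type's E/h falls below the running intake rate.
Rate on top 1: 1.434. barnacles: 0.916 < 1.434 → exclude; stop.
Optimal diet: detritus clumps — 1 of 5 types.

1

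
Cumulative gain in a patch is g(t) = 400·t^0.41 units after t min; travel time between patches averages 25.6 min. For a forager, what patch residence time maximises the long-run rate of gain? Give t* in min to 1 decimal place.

17.8 min

Maximise g(t)/(T+t): set derivative to zero → g'(t)(T+t) = g(t).
g'(t) = 0.41·400·t^-0.59. Setting 0.41·400·t^-0.59 = 400·t^0.41/(25.6+t) gives 0.41(25.6+t) = t, so 0.59·t = 0.41×25.6.
t* = 0.41×25.6/0.59 = 17.79 min.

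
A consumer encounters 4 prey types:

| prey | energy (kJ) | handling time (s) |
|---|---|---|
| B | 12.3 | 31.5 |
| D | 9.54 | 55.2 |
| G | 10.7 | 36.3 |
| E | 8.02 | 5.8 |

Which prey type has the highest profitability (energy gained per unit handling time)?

In descending order of E/h:
E: 8.02/5.8 = 1.38 kJ/s
B: 12.3/31.5 = 0.39 kJ/s
G: 10.7/36.3 = 0.295 kJ/s
D: 9.54/55.2 = 0.173 kJ/s

E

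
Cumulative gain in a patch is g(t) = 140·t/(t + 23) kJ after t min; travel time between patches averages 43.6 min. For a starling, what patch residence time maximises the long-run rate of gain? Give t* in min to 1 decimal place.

31.7 min

Optimal t* satisfies g'(t*) = g(t*)/(T + t*).
g'(t) = 140·23/(t + 23)². Setting 140·23/(t+23)² = 140t/[(t+23)(43.6+t)] gives 23(43.6+t) = t(t+23), so t² = 23×43.6 = 1003.
t* = √1003 = 31.67 min.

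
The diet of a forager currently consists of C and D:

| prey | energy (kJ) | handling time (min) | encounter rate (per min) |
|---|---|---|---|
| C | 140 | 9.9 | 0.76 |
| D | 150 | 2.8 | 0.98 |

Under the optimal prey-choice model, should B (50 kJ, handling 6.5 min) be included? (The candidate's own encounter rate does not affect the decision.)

No

On C and D alone, R = ΣλE/(1+Σλh) = 253.4/11.27 = 22.49 kJ/min.
B: E/h = 50/6.5 = 7.692 kJ/min.
7.692 < 22.49, so adding B would lower the average — exclude it.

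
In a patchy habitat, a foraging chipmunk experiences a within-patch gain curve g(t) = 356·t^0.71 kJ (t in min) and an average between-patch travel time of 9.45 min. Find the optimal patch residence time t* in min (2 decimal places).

Maximise g(t)/(T+t): set derivative to zero → g'(t)(T+t) = g(t).
g'(t) = 0.71·356·t^-0.29. Setting 0.71·356·t^-0.29 = 356·t^0.71/(9.45+t) gives 0.71(9.45+t) = t, so 0.29·t = 0.71×9.45.
t* = 0.71×9.45/0.29 = 23.14 min.

23.14 min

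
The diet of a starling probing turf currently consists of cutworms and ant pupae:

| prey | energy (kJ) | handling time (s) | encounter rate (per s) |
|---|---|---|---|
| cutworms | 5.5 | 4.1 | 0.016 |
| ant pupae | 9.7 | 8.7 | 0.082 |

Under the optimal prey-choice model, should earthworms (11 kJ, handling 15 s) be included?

Yes

Current rate: (0.016×5.5 + 0.082×9.7)/(1 + 0.016×4.1 + 0.082×8.7) = 0.4966 kJ/s.
earthworms: E/h = 11/15 = 0.7333 kJ/s.
Since 0.7333 > R, including earthworms increases the long-run rate.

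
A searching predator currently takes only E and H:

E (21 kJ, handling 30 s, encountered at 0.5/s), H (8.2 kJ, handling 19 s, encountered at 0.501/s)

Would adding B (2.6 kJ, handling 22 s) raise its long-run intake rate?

Current rate: (0.5×21 + 0.501×8.2)/(1 + 0.5×30 + 0.501×19) = 0.5724 kJ/s.
B: E/h = 2.6/22 = 0.1182 kJ/s.
0.1182 < 0.5724, so adding B would lower the average — exclude it.

No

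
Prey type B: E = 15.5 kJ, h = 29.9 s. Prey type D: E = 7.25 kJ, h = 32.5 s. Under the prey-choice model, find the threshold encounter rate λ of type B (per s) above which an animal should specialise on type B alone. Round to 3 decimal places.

The zero-one rule: include type D iff E₂/h₂ > λE₁/(1+λh₁). Equality gives the switch point.
λE₁h₂ = E₂ + λE₂h₁ ⇒ λ = E₂/(E₁h₂ − E₂h₁) = 7.25/(503.8 − 216.8) = 0.02526 per s.

0.025 per s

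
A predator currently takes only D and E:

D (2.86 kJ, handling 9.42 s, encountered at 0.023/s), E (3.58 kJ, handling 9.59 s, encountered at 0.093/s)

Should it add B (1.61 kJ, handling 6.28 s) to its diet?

Yes

Intake rate on the current diet: R = (0.023×2.86 + 0.093×3.58) / (1 + 0.023×9.42 + 0.093×9.59) = 0.3987/2.109 = 0.1891 kJ/s.
B: E/h = 1.61/6.28 = 0.2564 kJ/s.
0.2564 > 0.1891, so adding B raises the average — include it.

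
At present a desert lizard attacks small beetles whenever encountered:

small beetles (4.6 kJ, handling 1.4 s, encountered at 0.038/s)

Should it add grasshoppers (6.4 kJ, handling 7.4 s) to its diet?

Yes

On small beetles alone, R = ΣλE/(1+Σλh) = 0.1748/1.053 = 0.166 kJ/s.
Profitability of grasshoppers: 6.4/7.4 = 0.8649 kJ/s.
0.8649 > 0.166, so adding grasshoppers raises the average — include it.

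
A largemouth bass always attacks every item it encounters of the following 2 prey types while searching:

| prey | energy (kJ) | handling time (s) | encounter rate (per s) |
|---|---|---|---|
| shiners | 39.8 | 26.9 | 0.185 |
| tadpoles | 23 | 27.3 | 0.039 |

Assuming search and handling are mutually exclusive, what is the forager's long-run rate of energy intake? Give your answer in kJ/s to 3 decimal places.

1.173 kJ/s

R = Σλ_iE_i / (1 + Σλ_ih_i)
Numerator: 0.185×39.8 + 0.039×23 = 8.26
Denominator: 1 + 0.185×26.9 + 0.039×27.3 = 7.041
R = 8.26/7.041 = 1.173 kJ/s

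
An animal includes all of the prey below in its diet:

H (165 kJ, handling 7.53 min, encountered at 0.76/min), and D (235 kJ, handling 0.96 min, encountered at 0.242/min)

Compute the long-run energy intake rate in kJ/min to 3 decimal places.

R = Σλ_iE_i / (1 + Σλ_ih_i)
Numerator: 0.76×165 + 0.242×235 = 182.3
Denominator: 1 + 0.76×7.53 + 0.242×0.96 = 6.955
R = 182.3/6.955 = 26.21 kJ/min

26.207 kJ/min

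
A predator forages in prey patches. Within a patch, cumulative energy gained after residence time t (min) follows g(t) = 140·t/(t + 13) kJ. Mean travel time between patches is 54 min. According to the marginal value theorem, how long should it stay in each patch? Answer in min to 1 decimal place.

26.5 min

Optimal t* satisfies g'(t*) = g(t*)/(T + t*).
g'(t) = 140·13/(t + 13)². Setting 140·13/(t+13)² = 140t/[(t+13)(54+t)] gives 13(54+t) = t(t+13), so t² = 13×54 = 702.
t* = √702 = 26.5 min.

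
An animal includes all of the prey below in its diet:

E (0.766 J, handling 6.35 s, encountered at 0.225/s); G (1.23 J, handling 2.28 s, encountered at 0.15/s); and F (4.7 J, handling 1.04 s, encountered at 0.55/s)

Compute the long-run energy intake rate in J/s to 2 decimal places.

R = Σλ_iE_i / (1 + Σλ_ih_i)
Numerator: 0.225×0.766 + 0.15×1.23 + 0.55×4.7 = 2.942
Denominator: 1 + 0.225×6.35 + 0.15×2.28 + 0.55×1.04 = 3.343
R = 2.942/3.343 = 0.8801 J/s

0.88 J/s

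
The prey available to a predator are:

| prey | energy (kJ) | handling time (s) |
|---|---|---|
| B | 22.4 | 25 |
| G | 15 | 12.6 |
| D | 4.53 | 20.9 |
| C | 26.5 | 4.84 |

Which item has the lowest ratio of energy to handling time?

In descending order of E/h:
C: 26.5/4.84 = 5.48 kJ/s
G: 15/12.6 = 1.19 kJ/s
B: 22.4/25 = 0.896 kJ/s
D: 4.53/20.9 = 0.217 kJ/s

D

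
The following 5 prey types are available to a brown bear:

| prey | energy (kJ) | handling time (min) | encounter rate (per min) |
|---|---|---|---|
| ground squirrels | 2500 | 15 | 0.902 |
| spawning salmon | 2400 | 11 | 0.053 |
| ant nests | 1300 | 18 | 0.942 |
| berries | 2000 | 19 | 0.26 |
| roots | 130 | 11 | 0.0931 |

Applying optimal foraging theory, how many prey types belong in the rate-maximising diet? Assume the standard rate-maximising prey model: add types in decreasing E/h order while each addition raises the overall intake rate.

2

Profitabilities (E/h, kJ/min): spawning salmon 218, ground squirrels 167, berries 105, ant nests 72.2, roots 11.8. Add prey in this order while the next type's profitability exceeds the intake rate on those already taken.
Rate on top 1: 80.35. ground squirrels: 167 > 80.35 → include.
Rate on top 2: 157.6. berries: 105 < 157.6 → exclude; stop.
Optimal diet: spawning salmon, ground squirrels — 2 of 5 types.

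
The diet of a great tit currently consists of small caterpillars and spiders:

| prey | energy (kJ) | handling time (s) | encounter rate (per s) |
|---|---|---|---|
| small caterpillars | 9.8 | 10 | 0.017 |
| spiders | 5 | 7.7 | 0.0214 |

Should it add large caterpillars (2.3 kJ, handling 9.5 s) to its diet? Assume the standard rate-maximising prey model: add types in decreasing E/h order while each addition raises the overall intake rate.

Yes

Intake rate on the current diet: R = (0.017×9.8 + 0.0214×5) / (1 + 0.017×10 + 0.0214×7.7) = 0.2736/1.335 = 0.205 kJ/s.
Profitability of large caterpillars: 2.3/9.5 = 0.2421 kJ/s.
0.2421 > 0.205, so adding large caterpillars raises the average — include it.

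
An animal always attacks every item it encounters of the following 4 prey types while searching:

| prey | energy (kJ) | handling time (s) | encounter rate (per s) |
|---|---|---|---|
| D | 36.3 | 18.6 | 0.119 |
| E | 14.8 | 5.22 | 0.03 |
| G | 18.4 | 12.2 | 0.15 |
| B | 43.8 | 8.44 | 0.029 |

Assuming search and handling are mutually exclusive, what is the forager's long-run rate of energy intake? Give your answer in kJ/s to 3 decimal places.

1.615 kJ/s

Energy encountered per unit search time: 0.119×36.3 + 0.03×14.8 + 0.15×18.4 + 0.029×43.8 = 8.794 kJ/s.
Handling time per unit search time: 0.119×18.6 + 0.03×5.22 + 0.15×12.2 + 0.029×8.44 = 4.445.
Rate = 8.794/(1 + 4.445) = 1.615 kJ/s.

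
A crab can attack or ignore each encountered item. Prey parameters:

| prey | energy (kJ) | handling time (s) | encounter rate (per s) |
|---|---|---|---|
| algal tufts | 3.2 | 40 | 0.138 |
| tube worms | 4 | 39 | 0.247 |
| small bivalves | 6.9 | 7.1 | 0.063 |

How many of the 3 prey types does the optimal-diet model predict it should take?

Profitabilities (E/h, kJ/s): small bivalves 0.972, tube worms 0.103, algal tufts 0.08. Add prey in this order while the next type's profitability exceeds the intake rate on those already taken.
Rate on top 1: 0.3004. tube worms: 0.103 < 0.3004 → exclude; stop.
Optimal diet: small bivalves — 1 of 3 types.

1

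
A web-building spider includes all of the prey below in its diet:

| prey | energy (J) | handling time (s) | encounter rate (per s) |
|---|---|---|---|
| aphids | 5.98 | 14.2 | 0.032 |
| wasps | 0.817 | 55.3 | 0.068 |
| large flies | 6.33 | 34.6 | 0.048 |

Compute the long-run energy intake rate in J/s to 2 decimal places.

0.08 J/s

R = (0.032×5.98 + 0.068×0.817 + 0.048×6.33) / (1 + 0.032×14.2 + 0.068×55.3 + 0.048×34.6) = 0.5508/6.876 = 0.0801 J/s.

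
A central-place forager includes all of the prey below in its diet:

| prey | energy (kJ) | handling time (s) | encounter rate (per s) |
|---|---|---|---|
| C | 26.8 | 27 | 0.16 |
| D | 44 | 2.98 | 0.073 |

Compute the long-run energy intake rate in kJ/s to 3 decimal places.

R = Σλ_iE_i / (1 + Σλ_ih_i)
Numerator: 0.16×26.8 + 0.073×44 = 7.5
Denominator: 1 + 0.16×27 + 0.073×2.98 = 5.538
R = 7.5/5.538 = 1.354 kJ/s

1.354 kJ/s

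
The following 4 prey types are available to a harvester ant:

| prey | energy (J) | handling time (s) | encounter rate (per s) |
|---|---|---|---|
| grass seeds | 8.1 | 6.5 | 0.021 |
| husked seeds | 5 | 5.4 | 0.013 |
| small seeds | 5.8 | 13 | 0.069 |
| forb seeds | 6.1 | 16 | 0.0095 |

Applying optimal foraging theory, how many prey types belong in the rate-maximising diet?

4

Profitabilities (E/h, J/s): grass seeds 1.25, husked seeds 0.926, small seeds 0.446, forb seeds 0.381. Add prey in this order while the next type's profitability exceeds the intake rate on those already taken.
Rate on top 1: 0.1497. husked seeds: 0.926 > 0.1497 → include.
Rate on top 2: 0.1948. small seeds: 0.446 > 0.1948 → include.
Rate on top 3: 0.302. forb seeds: 0.381 > 0.302 → include.
Optimal diet: grass seeds, husked seeds, small seeds, forb seeds — 4 of 4 types.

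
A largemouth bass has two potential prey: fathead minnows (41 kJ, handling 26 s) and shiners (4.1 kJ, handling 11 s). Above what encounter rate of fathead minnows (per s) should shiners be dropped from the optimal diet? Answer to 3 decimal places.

The zero-one rule: include shiners iff E₂/h₂ > λE₁/(1+λh₁). Equality gives the switch point.
λE₁h₂ = E₂ + λE₂h₁ ⇒ λ = E₂/(E₁h₂ − E₂h₁) = 4.1/(451 − 106.6) = 0.0119 per s.

0.012 per s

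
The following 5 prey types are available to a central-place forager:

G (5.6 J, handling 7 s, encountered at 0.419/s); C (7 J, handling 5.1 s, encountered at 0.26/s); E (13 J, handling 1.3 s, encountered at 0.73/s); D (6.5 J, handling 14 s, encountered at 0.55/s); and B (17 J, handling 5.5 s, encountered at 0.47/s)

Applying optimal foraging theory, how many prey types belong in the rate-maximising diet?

1

Rank by E/h (J/s): E 10, B 3.09, C 1.37, G 0.8, D 0.464. Include each in turn until the next type's E/h falls below the running intake rate.
Rate on top 1: 4.869. B: 3.09 < 4.869 → exclude; stop.
Optimal diet: E — 1 of 5 types.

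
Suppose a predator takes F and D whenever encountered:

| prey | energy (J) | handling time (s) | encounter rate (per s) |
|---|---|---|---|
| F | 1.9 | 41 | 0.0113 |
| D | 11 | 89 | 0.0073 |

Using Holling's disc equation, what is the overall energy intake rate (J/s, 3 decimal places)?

Energy encountered per unit search time: 0.0113×1.9 + 0.0073×11 = 0.1018 J/s.
Handling time per unit search time: 0.0113×41 + 0.0073×89 = 1.113.
Rate = 0.1018/(1 + 1.113) = 0.04816 J/s.

0.048 J/s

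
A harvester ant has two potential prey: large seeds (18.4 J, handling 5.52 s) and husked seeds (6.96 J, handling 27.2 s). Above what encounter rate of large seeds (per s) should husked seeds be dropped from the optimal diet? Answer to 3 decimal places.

Drop husked seeds once their profitability E₂/h₂ falls below the rate achievable on large seeds alone: E₂/h₂ = λE₁/(1 + λh₁).
Solve for λ: λE₁h₂ = E₂(1 + λh₁) → λ(E₁h₂ − E₂h₁) = E₂ → λ = E₂/(E₁h₂ − E₂h₁).
λ = 6.96/(18.4×27.2 − 6.96×5.52) = 6.96/462.1 = 0.01506 per s.

0.015 per s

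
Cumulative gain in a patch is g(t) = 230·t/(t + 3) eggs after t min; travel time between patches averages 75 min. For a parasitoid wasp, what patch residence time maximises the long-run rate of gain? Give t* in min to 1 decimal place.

Optimal t* satisfies g'(t*) = g(t*)/(T + t*).
g'(t) = 230·3/(t + 3)². Setting 230·3/(t+3)² = 230t/[(t+3)(75+t)] gives 3(75+t) = t(t+3), so t² = 3×75 = 225.
t* = √225 = 15 min.

15.0 min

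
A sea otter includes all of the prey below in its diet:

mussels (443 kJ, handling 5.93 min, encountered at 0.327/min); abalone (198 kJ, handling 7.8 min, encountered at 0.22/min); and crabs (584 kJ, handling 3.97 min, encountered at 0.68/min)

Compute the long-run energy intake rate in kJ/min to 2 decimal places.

79.61 kJ/min

R = (0.327×443 + 0.22×198 + 0.68×584) / (1 + 0.327×5.93 + 0.22×7.8 + 0.68×3.97) = 585.5/7.355 = 79.61 kJ/min.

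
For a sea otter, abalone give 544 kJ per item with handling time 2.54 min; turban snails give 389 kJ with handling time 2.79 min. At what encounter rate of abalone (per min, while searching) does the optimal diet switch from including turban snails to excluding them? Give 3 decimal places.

The zero-one rule: include turban snails iff E₂/h₂ > λE₁/(1+λh₁). Equality gives the switch point.
λE₁h₂ = E₂ + λE₂h₁ ⇒ λ = E₂/(E₁h₂ − E₂h₁) = 389/(1518 − 988.1) = 0.7344 per min.

0.734 per min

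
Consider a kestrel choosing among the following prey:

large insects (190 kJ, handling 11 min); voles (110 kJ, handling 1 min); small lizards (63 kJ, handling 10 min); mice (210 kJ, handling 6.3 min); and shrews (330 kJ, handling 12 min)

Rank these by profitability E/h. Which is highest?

voles

Profitability E/h (kJ/min): large insects = 190/11 = 17.3, voles = 110/1 = 110, small lizards = 63/10 = 6.3, mice = 210/6.3 = 33.3, shrews = 330/12 = 27.5.
Ranked: voles > mice > shrews > large insects > small lizards.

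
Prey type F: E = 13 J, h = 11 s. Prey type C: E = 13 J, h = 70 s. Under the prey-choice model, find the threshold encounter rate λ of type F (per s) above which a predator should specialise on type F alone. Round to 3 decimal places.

0.017 per s

Drop type C once their profitability E₂/h₂ falls below the rate achievable on type F alone: E₂/h₂ = λE₁/(1 + λh₁).
Solve for λ: λE₁h₂ = E₂(1 + λh₁) → λ(E₁h₂ − E₂h₁) = E₂ → λ = E₂/(E₁h₂ − E₂h₁).
λ = 13/(13×70 − 13×11) = 13/767 = 0.01695 per s.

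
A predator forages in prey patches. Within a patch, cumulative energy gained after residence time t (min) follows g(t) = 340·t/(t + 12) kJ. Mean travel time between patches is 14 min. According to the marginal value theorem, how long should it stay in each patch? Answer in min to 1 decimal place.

Maximise g(t)/(T+t): set derivative to zero → g'(t)(T+t) = g(t).
g'(t) = 340·12/(t + 12)². Setting 340·12/(t+12)² = 340t/[(t+12)(14+t)] gives 12(14+t) = t(t+12), so t² = 12×14 = 168.
t* = √168 = 12.96 min.

13.0 min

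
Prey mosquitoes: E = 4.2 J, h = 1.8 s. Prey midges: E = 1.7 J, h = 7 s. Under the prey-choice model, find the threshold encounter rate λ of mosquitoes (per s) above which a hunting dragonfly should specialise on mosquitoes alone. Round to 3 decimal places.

Drop midges once their profitability E₂/h₂ falls below the rate achievable on mosquitoes alone: E₂/h₂ = λE₁/(1 + λh₁).
Solve for λ: λE₁h₂ = E₂(1 + λh₁) → λ(E₁h₂ − E₂h₁) = E₂ → λ = E₂/(E₁h₂ − E₂h₁).
λ = 1.7/(4.2×7 − 1.7×1.8) = 1.7/26.34 = 0.06454 per s.

0.065 per s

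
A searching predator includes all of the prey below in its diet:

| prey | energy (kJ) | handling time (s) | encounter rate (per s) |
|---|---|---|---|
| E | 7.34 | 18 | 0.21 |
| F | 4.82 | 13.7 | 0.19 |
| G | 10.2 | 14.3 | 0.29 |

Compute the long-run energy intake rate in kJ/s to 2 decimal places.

R = (0.21×7.34 + 0.19×4.82 + 0.29×10.2) / (1 + 0.21×18 + 0.19×13.7 + 0.29×14.3) = 5.415/11.53 = 0.4697 kJ/s.

0.47 kJ/s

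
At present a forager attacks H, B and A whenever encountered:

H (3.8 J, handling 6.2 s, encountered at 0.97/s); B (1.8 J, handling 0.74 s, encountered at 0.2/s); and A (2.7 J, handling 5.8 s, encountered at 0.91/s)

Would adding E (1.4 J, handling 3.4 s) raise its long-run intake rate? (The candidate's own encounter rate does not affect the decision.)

No

Current rate: (0.97×3.8 + 0.2×1.8 + 0.91×2.7)/(1 + 0.97×6.2 + 0.2×0.74 + 0.91×5.8) = 0.5227 J/s.
E: E/h = 1.4/3.4 = 0.4118 J/s.
0.4118 < 0.5227, so adding E would lower the average — exclude it.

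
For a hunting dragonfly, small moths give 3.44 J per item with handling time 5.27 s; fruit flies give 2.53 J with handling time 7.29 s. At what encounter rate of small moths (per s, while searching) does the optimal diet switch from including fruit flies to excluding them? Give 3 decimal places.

Drop fruit flies once their profitability E₂/h₂ falls below the rate achievable on small moths alone: E₂/h₂ = λE₁/(1 + λh₁).
Solve for λ: λE₁h₂ = E₂(1 + λh₁) → λ(E₁h₂ − E₂h₁) = E₂ → λ = E₂/(E₁h₂ − E₂h₁).
λ = 2.53/(3.44×7.29 − 2.53×5.27) = 2.53/11.74 = 0.2154 per s.

0.215 per s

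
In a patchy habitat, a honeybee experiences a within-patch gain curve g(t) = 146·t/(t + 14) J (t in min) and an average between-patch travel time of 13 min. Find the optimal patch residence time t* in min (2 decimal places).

By the marginal value theorem, leave when the instantaneous gain rate g'(t) equals the habitat-wide average g(t)/(T + t).
g'(t) = 146·14/(t + 14)². Setting 146·14/(t+14)² = 146t/[(t+14)(13+t)] gives 14(13+t) = t(t+14), so t² = 14×13 = 182.
t* = √182 = 13.49 min.

13.49 min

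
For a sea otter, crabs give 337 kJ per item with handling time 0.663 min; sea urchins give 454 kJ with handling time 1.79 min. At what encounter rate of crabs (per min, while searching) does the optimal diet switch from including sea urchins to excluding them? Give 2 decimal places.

1.50 per min

At the threshold, the rate on crabs alone equals the profitability of sea urchins: λ·337/(1 + λ·0.663) = 454/1.79 = 253.6.
Rearranging, λ(337 − 253.6×0.663) = 253.6, so λ = 253.6/168.8 = 1.502 per min.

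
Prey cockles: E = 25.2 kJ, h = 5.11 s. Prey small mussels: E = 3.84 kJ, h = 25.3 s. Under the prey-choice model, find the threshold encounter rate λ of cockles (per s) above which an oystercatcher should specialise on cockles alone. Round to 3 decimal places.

0.006 per s

At the threshold, the rate on cockles alone equals the profitability of small mussels: λ·25.2/(1 + λ·5.11) = 3.84/25.3 = 0.1518.
Rearranging, λ(25.2 − 0.1518×5.11) = 0.1518, so λ = 0.1518/24.42 = 0.006214 per s.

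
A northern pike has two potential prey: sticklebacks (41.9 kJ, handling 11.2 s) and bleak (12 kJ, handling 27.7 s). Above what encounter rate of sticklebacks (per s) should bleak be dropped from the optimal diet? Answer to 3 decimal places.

0.012 per s

At the threshold, the rate on sticklebacks alone equals the profitability of bleak: λ·41.9/(1 + λ·11.2) = 12/27.7 = 0.4332.
Rearranging, λ(41.9 − 0.4332×11.2) = 0.4332, so λ = 0.4332/37.05 = 0.01169 per s.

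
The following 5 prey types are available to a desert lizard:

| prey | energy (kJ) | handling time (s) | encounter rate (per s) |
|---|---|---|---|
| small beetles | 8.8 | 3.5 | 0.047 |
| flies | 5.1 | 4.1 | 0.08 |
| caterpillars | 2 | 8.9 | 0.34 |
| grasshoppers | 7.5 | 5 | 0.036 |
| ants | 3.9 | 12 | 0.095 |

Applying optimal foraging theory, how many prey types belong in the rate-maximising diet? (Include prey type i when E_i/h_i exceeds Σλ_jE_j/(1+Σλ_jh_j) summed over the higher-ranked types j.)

3

E/h in descending order: small beetles 2.51, grasshoppers 1.5, flies 1.24, ants 0.325, caterpillars 0.225 kJ/s. The optimal diet is the largest prefix of this list for which every included type satisfies E_i/h_i > R on the types above it.
Rate on top 1: 0.3552. grasshoppers: 1.5 > 0.3552 → include.
Rate on top 2: 0.5084. flies: 1.24 > 0.5084 → include.
Rate on top 3: 0.6527. ants: 0.325 < 0.6527 → exclude; stop.
Optimal diet: small beetles, grasshoppers, flies — 3 of 5 types.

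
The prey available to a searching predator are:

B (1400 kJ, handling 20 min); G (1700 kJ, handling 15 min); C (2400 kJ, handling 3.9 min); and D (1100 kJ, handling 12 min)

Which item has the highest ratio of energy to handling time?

C

In descending order of E/h:
C: 2400/3.9 = 615 kJ/min
G: 1700/15 = 113 kJ/min
D: 1100/12 = 91.7 kJ/min
B: 1400/20 = 70 kJ/min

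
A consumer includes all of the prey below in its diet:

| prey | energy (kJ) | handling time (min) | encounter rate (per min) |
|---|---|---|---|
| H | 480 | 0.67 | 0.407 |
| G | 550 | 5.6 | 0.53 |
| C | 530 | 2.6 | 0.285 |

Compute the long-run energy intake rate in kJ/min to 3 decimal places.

R = Σλ_iE_i / (1 + Σλ_ih_i)
Numerator: 0.407×480 + 0.53×550 + 0.285×530 = 637.9
Denominator: 1 + 0.407×0.67 + 0.53×5.6 + 0.285×2.6 = 4.982
R = 637.9/4.982 = 128.1 kJ/min

128.051 kJ/min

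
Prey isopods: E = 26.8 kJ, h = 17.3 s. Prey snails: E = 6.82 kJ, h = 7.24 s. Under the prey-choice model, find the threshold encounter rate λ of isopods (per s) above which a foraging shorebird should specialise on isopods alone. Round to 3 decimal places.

0.090 per s

At the threshold, the rate on isopods alone equals the profitability of snails: λ·26.8/(1 + λ·17.3) = 6.82/7.24 = 0.942.
Rearranging, λ(26.8 − 0.942×17.3) = 0.942, so λ = 0.942/10.5 = 0.08968 per s.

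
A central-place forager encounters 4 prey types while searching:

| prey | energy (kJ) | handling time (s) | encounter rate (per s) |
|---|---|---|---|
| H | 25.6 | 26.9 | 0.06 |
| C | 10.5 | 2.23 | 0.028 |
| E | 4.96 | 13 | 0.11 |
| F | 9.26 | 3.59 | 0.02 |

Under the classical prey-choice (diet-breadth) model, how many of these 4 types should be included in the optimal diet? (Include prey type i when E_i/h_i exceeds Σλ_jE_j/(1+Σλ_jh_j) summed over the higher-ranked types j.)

3

Profitabilities (E/h, kJ/s): C 4.71, F 2.58, H 0.952, E 0.382. Add prey in this order while the next type's profitability exceeds the intake rate on those already taken.
Rate on top 1: 0.2767. F: 2.58 > 0.2767 → include.
Rate on top 2: 0.4225. H: 0.952 > 0.4225 → include.
Rate on top 3: 0.7333. E: 0.382 < 0.7333 → exclude; stop.
Optimal diet: C, F, H — 3 of 4 types.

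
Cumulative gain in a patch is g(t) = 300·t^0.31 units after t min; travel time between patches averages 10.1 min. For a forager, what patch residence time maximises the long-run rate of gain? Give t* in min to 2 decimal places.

By the marginal value theorem, leave when the instantaneous gain rate g'(t) equals the habitat-wide average g(t)/(T + t).
g'(t) = 0.31·300·t^-0.69. Setting 0.31·300·t^-0.69 = 300·t^0.31/(10.1+t) gives 0.31(10.1+t) = t, so 0.69·t = 0.31×10.1.
t* = 0.31×10.1/0.69 = 4.538 min.

4.54 min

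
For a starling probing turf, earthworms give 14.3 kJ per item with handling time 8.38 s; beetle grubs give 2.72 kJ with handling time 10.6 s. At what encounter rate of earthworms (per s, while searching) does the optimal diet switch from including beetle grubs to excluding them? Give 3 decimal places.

0.021 per s

At the threshold, the rate on earthworms alone equals the profitability of beetle grubs: λ·14.3/(1 + λ·8.38) = 2.72/10.6 = 0.2566.
Rearranging, λ(14.3 − 0.2566×8.38) = 0.2566, so λ = 0.2566/12.15 = 0.02112 per s.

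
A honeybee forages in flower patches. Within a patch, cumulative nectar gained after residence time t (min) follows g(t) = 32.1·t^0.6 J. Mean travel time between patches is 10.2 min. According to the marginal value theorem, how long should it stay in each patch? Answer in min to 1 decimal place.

15.3 min

Optimal t* satisfies g'(t*) = g(t*)/(T + t*).
g'(t) = 0.6·32.1·t^-0.4. Setting 0.6·32.1·t^-0.4 = 32.1·t^0.6/(10.2+t) gives 0.6(10.2+t) = t, so 0.40·t = 0.6×10.2.
t* = 0.6×10.2/0.40 = 15.3 min.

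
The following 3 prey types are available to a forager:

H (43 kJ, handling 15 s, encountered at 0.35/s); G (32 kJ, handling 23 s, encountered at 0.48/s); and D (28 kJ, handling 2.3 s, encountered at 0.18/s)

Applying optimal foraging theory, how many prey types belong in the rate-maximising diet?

E/h in descending order: D 12.2, H 2.87, G 1.39 kJ/s. The optimal diet is the largest prefix of this list for which every included type satisfies E_i/h_i > R on the types above it.
Rate on top 1: 3.564. H: 2.87 < 3.564 → exclude; stop.
Optimal diet: D — 1 of 3 types.

1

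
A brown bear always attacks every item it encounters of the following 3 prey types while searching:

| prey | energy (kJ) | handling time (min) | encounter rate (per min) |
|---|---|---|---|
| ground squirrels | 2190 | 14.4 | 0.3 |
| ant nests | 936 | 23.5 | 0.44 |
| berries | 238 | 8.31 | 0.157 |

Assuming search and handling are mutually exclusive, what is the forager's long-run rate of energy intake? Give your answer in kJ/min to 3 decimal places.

R = (0.3×2190 + 0.44×936 + 0.157×238) / (1 + 0.3×14.4 + 0.44×23.5 + 0.157×8.31) = 1106/16.96 = 65.21 kJ/min.

65.206 kJ/min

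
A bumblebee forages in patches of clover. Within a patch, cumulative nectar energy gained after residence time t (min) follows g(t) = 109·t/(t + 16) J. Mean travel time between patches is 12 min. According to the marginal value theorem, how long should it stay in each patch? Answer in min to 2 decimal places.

By the marginal value theorem, leave when the instantaneous gain rate g'(t) equals the habitat-wide average g(t)/(T + t).
g'(t) = 109·16/(t + 16)². Setting 109·16/(t+16)² = 109t/[(t+16)(12+t)] gives 16(12+t) = t(t+16), so t² = 16×12 = 192.
t* = √192 = 13.86 min.

13.86 min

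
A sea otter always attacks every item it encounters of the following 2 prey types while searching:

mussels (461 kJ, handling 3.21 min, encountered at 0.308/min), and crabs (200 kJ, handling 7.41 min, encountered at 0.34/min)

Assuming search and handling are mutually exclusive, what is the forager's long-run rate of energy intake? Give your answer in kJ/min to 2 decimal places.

R = Σλ_iE_i / (1 + Σλ_ih_i)
Numerator: 0.308×461 + 0.34×200 = 210
Denominator: 1 + 0.308×3.21 + 0.34×7.41 = 4.508
R = 210/4.508 = 46.58 kJ/min

46.58 kJ/min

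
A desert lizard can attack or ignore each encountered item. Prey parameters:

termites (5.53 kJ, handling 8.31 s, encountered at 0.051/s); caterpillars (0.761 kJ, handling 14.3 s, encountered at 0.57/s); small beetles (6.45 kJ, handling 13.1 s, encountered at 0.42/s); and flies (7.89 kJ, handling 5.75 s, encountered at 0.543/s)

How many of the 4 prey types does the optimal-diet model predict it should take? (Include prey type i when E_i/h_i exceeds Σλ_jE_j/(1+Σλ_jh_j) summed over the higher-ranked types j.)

1

Profitabilities (E/h, kJ/s): flies 1.37, termites 0.665, small beetles 0.492, caterpillars 0.0532. Add prey in this order while the next type's profitability exceeds the intake rate on those already taken.
Rate on top 1: 1.039. termites: 0.665 < 1.039 → exclude; stop.
Optimal diet: flies — 1 of 4 types.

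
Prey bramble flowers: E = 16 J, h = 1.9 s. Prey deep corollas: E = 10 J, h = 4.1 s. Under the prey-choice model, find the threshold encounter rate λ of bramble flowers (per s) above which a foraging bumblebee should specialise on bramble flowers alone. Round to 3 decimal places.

At the threshold, the rate on bramble flowers alone equals the profitability of deep corollas: λ·16/(1 + λ·1.9) = 10/4.1 = 2.439.
Rearranging, λ(16 − 2.439×1.9) = 2.439, so λ = 2.439/11.37 = 0.2146 per s.

0.215 per s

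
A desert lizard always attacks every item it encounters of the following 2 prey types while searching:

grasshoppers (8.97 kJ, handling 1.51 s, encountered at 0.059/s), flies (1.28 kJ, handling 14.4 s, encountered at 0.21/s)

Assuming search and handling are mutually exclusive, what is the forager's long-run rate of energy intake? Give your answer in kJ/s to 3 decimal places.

0.194 kJ/s

R = (0.059×8.97 + 0.21×1.28) / (1 + 0.059×1.51 + 0.21×14.4) = 0.798/4.113 = 0.194 kJ/s.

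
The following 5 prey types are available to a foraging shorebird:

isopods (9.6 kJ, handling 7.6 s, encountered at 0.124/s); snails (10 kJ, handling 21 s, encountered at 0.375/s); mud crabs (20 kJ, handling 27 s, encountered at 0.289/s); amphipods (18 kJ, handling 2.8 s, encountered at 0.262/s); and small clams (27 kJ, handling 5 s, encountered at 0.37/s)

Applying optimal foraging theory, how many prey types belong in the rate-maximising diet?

Profitabilities (E/h, kJ/s): amphipods 6.43, small clams 5.4, isopods 1.26, mud crabs 0.741, snails 0.476. Add prey in this order while the next type's profitability exceeds the intake rate on those already taken.
Rate on top 1: 2.72. small clams: 5.4 > 2.72 → include.
Rate on top 2: 4.104. isopods: 1.26 < 4.104 → exclude; stop.
Optimal diet: amphipods, small clams — 2 of 5 types.

2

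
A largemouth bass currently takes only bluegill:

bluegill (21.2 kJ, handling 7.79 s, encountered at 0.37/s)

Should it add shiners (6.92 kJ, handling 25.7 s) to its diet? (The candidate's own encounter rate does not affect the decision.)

No

On bluegill alone, R = ΣλE/(1+Σλh) = 7.844/3.882 = 2.02 kJ/s.
shiners: E/h = 6.92/25.7 = 0.2693 kJ/s.
Since 0.2693 < R, time spent handling shiners is better spent searching.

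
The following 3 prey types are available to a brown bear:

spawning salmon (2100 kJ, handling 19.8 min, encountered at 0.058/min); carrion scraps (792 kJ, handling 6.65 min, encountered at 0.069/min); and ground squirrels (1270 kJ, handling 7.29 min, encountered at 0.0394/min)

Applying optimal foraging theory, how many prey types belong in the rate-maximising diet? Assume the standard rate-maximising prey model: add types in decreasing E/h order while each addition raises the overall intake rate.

Rank by E/h (kJ/min): ground squirrels 174, carrion scraps 119, spawning salmon 106. Include each in turn until the next type's E/h falls below the running intake rate.
Rate on top 1: 38.87. carrion scraps: 119 > 38.87 → include.
Rate on top 2: 59.96. spawning salmon: 106 > 59.96 → include.
Optimal diet: ground squirrels, carrion scraps, spawning salmon — 3 of 3 types.

3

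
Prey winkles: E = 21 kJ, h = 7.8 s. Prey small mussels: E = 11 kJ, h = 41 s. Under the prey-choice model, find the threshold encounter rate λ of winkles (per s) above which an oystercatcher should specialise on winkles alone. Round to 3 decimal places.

0.014 per s

At the threshold, the rate on winkles alone equals the profitability of small mussels: λ·21/(1 + λ·7.8) = 11/41 = 0.2683.
Rearranging, λ(21 − 0.2683×7.8) = 0.2683, so λ = 0.2683/18.91 = 0.01419 per s.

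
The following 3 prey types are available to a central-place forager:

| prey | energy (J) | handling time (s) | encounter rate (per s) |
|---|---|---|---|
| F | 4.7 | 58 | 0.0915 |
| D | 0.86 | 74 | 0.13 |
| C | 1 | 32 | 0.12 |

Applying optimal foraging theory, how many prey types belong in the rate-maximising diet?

Profitabilities (E/h, J/s): F 0.081, C 0.0312, D 0.0116. Add prey in this order while the next type's profitability exceeds the intake rate on those already taken.
Rate on top 1: 0.06819. C: 0.0312 < 0.06819 → exclude; stop.
Optimal diet: F — 1 of 3 types.

1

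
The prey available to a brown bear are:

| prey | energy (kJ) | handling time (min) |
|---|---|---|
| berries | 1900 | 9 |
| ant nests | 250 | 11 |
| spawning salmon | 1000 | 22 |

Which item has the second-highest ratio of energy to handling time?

spawning salmon

Profitability E/h (kJ/min): berries = 1900/9 = 211, ant nests = 250/11 = 22.7, spawning salmon = 1000/22 = 45.5.
Ranked: berries > spawning salmon > ant nests.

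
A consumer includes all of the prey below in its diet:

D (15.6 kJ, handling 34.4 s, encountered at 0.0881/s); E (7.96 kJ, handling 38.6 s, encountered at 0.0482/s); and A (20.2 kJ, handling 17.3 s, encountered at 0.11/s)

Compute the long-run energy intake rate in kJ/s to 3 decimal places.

0.511 kJ/s

R = (0.0881×15.6 + 0.0482×7.96 + 0.11×20.2) / (1 + 0.0881×34.4 + 0.0482×38.6 + 0.11×17.3) = 3.98/7.794 = 0.5106 kJ/s.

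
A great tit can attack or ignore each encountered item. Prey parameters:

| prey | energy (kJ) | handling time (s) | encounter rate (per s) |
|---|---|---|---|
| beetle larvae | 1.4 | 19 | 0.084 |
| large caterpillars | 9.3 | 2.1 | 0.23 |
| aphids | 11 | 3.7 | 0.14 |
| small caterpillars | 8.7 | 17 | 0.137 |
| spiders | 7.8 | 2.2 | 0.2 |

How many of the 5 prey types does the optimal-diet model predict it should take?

3

Profitabilities (E/h, kJ/s): large caterpillars 4.43, spiders 3.55, aphids 2.97, small caterpillars 0.512, beetle larvae 0.0737. Add prey in this order while the next type's profitability exceeds the intake rate on those already taken.
Rate on top 1: 1.442. spiders: 3.55 > 1.442 → include.
Rate on top 2: 1.924. aphids: 2.97 > 1.924 → include.
Rate on top 3: 2.146. small caterpillars: 0.512 < 2.146 → exclude; stop.
Optimal diet: large caterpillars, spiders, aphids — 3 of 5 types.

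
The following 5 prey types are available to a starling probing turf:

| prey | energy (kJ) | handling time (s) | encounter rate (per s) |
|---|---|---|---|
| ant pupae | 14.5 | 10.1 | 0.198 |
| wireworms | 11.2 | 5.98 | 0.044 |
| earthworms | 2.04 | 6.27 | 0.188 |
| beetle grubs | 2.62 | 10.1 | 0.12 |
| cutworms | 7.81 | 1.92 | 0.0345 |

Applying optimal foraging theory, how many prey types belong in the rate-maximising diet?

3

Profitabilities (E/h, kJ/s): cutworms 4.07, wireworms 1.87, ant pupae 1.44, earthworms 0.325, beetle grubs 0.259. Add prey in this order while the next type's profitability exceeds the intake rate on those already taken.
Rate on top 1: 0.2527. wireworms: 1.87 > 0.2527 → include.
Rate on top 2: 0.5734. ant pupae: 1.44 > 0.5734 → include.
Rate on top 3: 1.091. earthworms: 0.325 < 1.091 → exclude; stop.
Optimal diet: cutworms, wireworms, ant pupae — 3 of 5 types.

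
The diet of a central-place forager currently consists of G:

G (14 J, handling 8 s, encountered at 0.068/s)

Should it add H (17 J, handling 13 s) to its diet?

Yes

On G alone, R = ΣλE/(1+Σλh) = 0.952/1.544 = 0.6166 J/s.
H: E/h = 17/13 = 1.308 J/s.
Since 1.308 > R, including H increases the long-run rate.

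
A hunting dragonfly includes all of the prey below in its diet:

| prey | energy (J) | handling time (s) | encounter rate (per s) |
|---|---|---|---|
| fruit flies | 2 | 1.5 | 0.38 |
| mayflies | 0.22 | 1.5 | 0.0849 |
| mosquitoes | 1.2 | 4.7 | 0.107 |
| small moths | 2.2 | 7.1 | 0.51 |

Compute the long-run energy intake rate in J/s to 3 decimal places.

0.349 J/s

R = Σλ_iE_i / (1 + Σλ_ih_i)
Numerator: 0.38×2 + 0.0849×0.22 + 0.107×1.2 + 0.51×2.2 = 2.029
Denominator: 1 + 0.38×1.5 + 0.0849×1.5 + 0.107×4.7 + 0.51×7.1 = 5.821
R = 2.029/5.821 = 0.3486 J/s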